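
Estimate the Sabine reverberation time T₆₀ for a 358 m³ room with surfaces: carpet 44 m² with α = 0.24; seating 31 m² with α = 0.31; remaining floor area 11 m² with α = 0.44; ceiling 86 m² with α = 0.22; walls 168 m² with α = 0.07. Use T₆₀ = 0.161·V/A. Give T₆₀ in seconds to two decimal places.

1.03 s

Total absorption A = 44·0.24 + 31·0.31 + 11·0.44 + 86·0.22 + 168·0.07 = 55.69 m² sabins.
T₆₀ = 0.161·V/A = 0.161·358/55.69 = 1.035 s.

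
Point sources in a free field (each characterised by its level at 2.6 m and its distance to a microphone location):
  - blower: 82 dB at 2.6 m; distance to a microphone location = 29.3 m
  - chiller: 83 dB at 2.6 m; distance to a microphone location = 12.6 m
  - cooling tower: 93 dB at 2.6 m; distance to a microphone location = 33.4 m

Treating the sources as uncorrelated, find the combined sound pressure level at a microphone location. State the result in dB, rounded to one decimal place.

73.4 dB

First find each source's level at the receiver (point-source: −20·log₁₀(r/r_ref)), then combine on an intensity basis.
blower: 82 − 20·log₁₀(29.3/2.6) = 82 − 21.04 = 60.96 dB.
chiller: 83 − 20·log₁₀(12.6/2.6) = 83 − 13.71 = 69.29 dB.
cooling tower: 93 − 20·log₁₀(33.4/2.6) = 93 − 22.18 = 70.82 dB.
Σ 10^(L/10) = 2.183e+07 → L_total = 10·log₁₀(2.183e+07) = 73.39 dB.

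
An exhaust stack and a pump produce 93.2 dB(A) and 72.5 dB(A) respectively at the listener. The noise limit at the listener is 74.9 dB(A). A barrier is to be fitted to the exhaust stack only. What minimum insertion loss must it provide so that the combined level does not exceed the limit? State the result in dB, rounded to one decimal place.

Everything except the exhaust stack sums to 10^(72.5/10) = 1.778e+07 in linear terms, 72.50 dB(A).
To meet 74.9 dB(A) overall, the treated exhaust stack may contribute at most 10^(74.9/10) − 1.778e+07 = 1.312e+07, i.e. 71.18 dB(A).
So the exhaust stack must be reduced from 93.2 to 71.18 dB(A): IL = 22.02 dB.

22.0 dB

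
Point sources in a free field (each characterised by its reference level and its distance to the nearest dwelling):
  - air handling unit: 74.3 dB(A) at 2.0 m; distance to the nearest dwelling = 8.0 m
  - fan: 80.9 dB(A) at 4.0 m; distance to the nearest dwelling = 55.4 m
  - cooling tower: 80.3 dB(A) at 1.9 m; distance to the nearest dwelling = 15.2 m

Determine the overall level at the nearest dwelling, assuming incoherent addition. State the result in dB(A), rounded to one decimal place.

66.0 dB(A)

Apply inverse-square spreading to bring every level to the receiver, then sum 10^(L/10).
air handling unit: 74.3 − 20·log₁₀(8.0/2.0) = 74.3 − 12.04 = 62.26 dB(A).
fan: 80.9 − 20·log₁₀(55.4/4.0) = 80.9 − 22.83 = 58.07 dB(A).
cooling tower: 80.3 − 20·log₁₀(15.2/1.9) = 80.3 − 18.06 = 62.24 dB(A).
Σ 10^(L/10) = 3.998e+06 → L_total = 10·log₁₀(3.998e+06) = 66.02 dB(A).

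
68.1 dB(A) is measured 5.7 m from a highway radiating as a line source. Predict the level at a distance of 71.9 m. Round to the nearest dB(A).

57 dB(A)

For a line source, L₂ = L₁ − 10·log₁₀(r₂/r₁).
L₂ = 68.1 − 10·log₁₀(71.9/5.7) = 68.1 − 11.009 = 57.09 dB(A).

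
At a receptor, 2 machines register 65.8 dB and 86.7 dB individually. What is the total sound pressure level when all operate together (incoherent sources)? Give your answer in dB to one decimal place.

Incoherent sources combine by intensity addition: L_total = 10·log₁₀(Σ 10^(L_i/10)).
Σ 10^(L/10) = 10^(65.8/10) + 10^(86.7/10) = 4.715e+08.
L_total = 10·log₁₀(4.715e+08) = 86.74 dB.

86.7 dB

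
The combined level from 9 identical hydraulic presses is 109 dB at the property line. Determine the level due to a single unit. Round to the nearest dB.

99 dB

Dividing the total intensity by 9 lowers the level by 10·log₁₀ 9 = 9.542 dB: L₁ = 109 − 9.542.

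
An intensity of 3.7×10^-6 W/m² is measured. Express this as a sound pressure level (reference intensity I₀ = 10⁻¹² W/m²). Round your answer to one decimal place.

I/I₀ = 3.7×10^-6/10⁻¹² = 3.7×10^6, and L = 10·log₁₀(I/I₀).
L = 10·(0.5682 + 6) = 65.68 dB.

65.7 dB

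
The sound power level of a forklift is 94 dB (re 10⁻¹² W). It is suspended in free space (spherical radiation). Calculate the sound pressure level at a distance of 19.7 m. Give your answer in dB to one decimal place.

L_p = L_w − 10·log₁₀(4π·r²) with r = 19.7 m.
4π·r² = 4877 m², 10·log₁₀ of that is 36.881 dB.
L_p = 94 − 36.881 = 57.12 dB.

57.1 dB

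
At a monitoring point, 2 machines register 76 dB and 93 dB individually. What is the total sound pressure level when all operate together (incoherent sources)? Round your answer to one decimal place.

Incoherent sources combine by intensity addition: L_total = 10·log₁₀(Σ 10^(L_i/10)).
Σ 10^(L/10) = 10^(76/10) + 10^(93/10) = 2.035e+09.
L_total = 10·log₁₀(2.035e+09) = 93.09 dB.

93.1 dB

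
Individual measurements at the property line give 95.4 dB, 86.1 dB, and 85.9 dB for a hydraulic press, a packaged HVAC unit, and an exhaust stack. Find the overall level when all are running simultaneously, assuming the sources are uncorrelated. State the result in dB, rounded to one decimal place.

96.3 dB

Incoherent sources combine by intensity addition: L_total = 10·log₁₀(Σ 10^(L_i/10)).
Σ 10^(L/10) = 10^(95.4/10) + 10^(86.1/10) + 10^(85.9/10) = 4.264e+09.
L_total = 10·log₁₀(4.264e+09) = 96.30 dB.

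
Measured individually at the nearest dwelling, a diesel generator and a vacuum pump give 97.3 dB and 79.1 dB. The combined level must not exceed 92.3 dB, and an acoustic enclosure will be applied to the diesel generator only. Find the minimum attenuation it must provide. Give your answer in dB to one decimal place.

5.2 dB

Everything except the diesel generator sums to 10^(79.1/10) = 8.128e+07 in linear terms, 79.10 dB.
The limit corresponds to 10^(92.3/10) = 1.698e+09; subtracting the fixed part leaves 1.617e+09 for the diesel generator, i.e. 92.09 dB.
Required insertion loss = 97.3 − 92.09 = 5.21 dB.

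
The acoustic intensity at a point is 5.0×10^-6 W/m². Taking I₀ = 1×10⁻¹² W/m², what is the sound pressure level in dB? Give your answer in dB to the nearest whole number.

67 dB

I/I₀ = 5.0×10^-6/10⁻¹² = 5.0×10^6, and L = 10·log₁₀(I/I₀).
L = 10·(0.6990 + 6) = 66.99 dB.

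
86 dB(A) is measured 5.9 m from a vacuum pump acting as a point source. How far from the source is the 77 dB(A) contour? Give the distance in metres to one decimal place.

Point-source spreading drops the level by 20·log₁₀(r₂/r₁); inverting, r₂/r₁ = 10^(ΔL/20).
r₂ = 5.9·10^((86−77)/20) = 5.9·10^(9.0/20) = 16.63 m.

16.6 m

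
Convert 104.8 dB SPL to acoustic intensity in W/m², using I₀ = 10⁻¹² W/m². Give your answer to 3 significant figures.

I/I₀ = 10^(104.8/10) = 3.02e+10, so I = 3.02e+10 × 10⁻¹² W/m².

0.0302 W/m²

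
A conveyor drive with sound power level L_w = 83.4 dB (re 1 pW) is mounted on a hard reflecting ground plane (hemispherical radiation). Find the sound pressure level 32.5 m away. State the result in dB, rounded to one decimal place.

The power spreads over a hemisphere of area 2π·r², so L_p = L_w − 10·log₁₀(2π·r²).
2π·r² = 6637 m², 10·log₁₀ of that is 38.219 dB.
L_p = 83.4 − 38.219 = 45.18 dB.

45.2 dB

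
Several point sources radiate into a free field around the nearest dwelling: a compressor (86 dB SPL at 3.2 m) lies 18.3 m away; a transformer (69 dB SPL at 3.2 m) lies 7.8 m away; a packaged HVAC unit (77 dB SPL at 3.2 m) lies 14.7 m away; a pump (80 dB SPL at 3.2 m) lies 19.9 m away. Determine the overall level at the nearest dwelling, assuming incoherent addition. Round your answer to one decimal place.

Apply inverse-square spreading to bring every level to the receiver, then sum 10^(L/10).
compressor: 86 − 20·log₁₀(18.3/3.2) = 86 − 15.15 = 70.85 dB SPL.
transformer: 69 − 20·log₁₀(7.8/3.2) = 69 − 7.74 = 61.26 dB SPL.
packaged HVAC unit: 77 − 20·log₁₀(14.7/3.2) = 77 − 13.24 = 63.76 dB SPL.
pump: 80 − 20·log₁₀(19.9/3.2) = 80 − 15.87 = 64.13 dB SPL.
Σ 10^(L/10) = 1.847e+07 → L_total = 10·log₁₀(1.847e+07) = 72.66 dB SPL.

72.7 dB SPL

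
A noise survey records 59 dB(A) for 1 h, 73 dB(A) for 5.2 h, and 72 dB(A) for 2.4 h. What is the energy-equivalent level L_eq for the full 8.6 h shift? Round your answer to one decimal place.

72.2 dB(A)

L_eq = 10·log₁₀[(1/T)·Σ tᵢ·10^(Lᵢ/10)] with T = 8.6 h.
Σ tᵢ·10^(Lᵢ/10) = 1·10^(59/10) + 5.2·10^(73/10) + 2.4·10^(72/10) = 1.426e+08.
L_eq = 10·log₁₀(1.426e+08/8.6) = 72.20 dB(A).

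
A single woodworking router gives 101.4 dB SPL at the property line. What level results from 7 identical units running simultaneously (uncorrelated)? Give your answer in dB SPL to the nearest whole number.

N identical incoherent sources raise the level by 10·log₁₀ N.
L_total = 101.4 + 10·log₁₀(7) = 101.4 + 8.451 = 109.85 dB SPL.

110 dB SPL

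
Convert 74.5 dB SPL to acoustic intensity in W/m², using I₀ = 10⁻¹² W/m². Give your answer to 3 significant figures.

I = I₀·10^(L/10) = 10⁻¹² × 10^(74.5/10) = 10^(-4.550).

2.82e-05 W/m²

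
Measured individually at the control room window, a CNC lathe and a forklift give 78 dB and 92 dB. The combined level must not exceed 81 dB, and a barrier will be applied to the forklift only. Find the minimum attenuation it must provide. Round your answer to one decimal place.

14.0 dB

Fixed contribution from the other source: Σ 10^(L/10) = 10^(78/10) = 6.310e+07 (78.00 dB).
The limit corresponds to 10^(81/10) = 1.259e+08; subtracting the fixed part leaves 6.280e+07 for the forklift, i.e. 77.98 dB.
Required insertion loss = 92 − 77.98 = 14.02 dB.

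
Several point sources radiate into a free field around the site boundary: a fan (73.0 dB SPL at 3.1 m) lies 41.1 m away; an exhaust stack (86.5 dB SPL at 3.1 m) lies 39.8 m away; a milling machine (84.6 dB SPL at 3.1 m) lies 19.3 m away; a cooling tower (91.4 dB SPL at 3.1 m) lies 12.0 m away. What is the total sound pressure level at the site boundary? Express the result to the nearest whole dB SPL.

80 dB SPL

Apply inverse-square spreading to bring every level to the receiver, then sum 10^(L/10).
fan: 73.0 − 20·log₁₀(41.1/3.1) = 73.0 − 22.45 = 50.55 dB SPL.
exhaust stack: 86.5 − 20·log₁₀(39.8/3.1) = 86.5 − 22.17 = 64.33 dB SPL.
milling machine: 84.6 − 20·log₁₀(19.3/3.1) = 84.6 − 15.88 = 68.72 dB SPL.
cooling tower: 91.4 − 20·log₁₀(12.0/3.1) = 91.4 − 11.76 = 79.64 dB SPL.
Σ 10^(L/10) = 1.024e+08 → L_total = 10·log₁₀(1.024e+08) = 80.10 dB SPL.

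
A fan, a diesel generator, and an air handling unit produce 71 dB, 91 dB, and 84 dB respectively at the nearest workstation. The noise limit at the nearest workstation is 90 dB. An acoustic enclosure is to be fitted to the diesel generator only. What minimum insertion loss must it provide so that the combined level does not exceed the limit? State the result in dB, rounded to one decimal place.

2.3 dB

Fixed contribution from the other sources: Σ 10^(L/10) = 10^(71/10) + 10^(84/10) = 2.638e+08 (84.21 dB).
The limit corresponds to 10^(90/10) = 1.000e+09; subtracting the fixed part leaves 7.362e+08 for the diesel generator, i.e. 88.67 dB.
Required insertion loss = 91 − 88.67 = 2.33 dB.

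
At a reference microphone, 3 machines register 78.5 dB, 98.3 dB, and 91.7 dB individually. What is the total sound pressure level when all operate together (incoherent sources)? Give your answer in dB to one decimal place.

Incoherent sources combine by intensity addition: L_total = 10·log₁₀(Σ 10^(L_i/10)).
Σ 10^(L/10) = 10^(78.5/10) + 10^(98.3/10) + 10^(91.7/10) = 8.311e+09.
L_total = 10·log₁₀(8.311e+09) = 99.20 dB.

99.2 dB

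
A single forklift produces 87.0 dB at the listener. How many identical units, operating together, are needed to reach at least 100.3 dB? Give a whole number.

22

The shortfall is 100.3 − 87.0 = 13.3 dB, and N units add 10·log₁₀ N, so need 10·log₁₀ N ≥ 13.3.
N ≥ 10^(13.3/10) = 21.380, so N = 22.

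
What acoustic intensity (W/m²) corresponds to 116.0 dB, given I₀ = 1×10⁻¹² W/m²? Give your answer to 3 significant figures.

L = 10·log₁₀(I/I₀) ⇒ I = I₀·10^(L/10) = 10⁻¹² × 10^11.60.

0.398 W/m²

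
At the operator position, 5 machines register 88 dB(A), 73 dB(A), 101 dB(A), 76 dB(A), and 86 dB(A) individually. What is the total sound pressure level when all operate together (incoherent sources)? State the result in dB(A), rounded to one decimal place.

Incoherent sources combine by intensity addition: L_total = 10·log₁₀(Σ 10^(L_i/10)).
Σ 10^(L/10) = 10^(88/10) + 10^(73/10) + 10^(101/10) + 10^(76/10) + 10^(86/10) = 1.368e+10.
L_total = 10·log₁₀(1.368e+10) = 101.36 dB(A).

101.4 dB(A)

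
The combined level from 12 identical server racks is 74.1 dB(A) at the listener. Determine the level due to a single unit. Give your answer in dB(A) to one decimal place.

Dividing the total intensity by 12 lowers the level by 10·log₁₀ 12 = 10.792 dB: L₁ = 74.1 − 10.792.

63.3 dB(A)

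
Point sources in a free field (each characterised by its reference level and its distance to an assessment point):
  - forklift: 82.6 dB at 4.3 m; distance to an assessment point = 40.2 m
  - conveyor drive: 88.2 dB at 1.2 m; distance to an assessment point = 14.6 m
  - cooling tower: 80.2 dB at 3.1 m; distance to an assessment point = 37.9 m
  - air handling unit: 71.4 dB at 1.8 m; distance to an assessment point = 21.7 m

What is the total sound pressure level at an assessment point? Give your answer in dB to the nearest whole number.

First find each source's level at the receiver (point-source: −20·log₁₀(r/r_ref)), then combine on an intensity basis.
forklift: 82.6 − 20·log₁₀(40.2/4.3) = 82.6 − 19.42 = 63.18 dB.
conveyor drive: 88.2 − 20·log₁₀(14.6/1.2) = 88.2 − 21.70 = 66.50 dB.
cooling tower: 80.2 − 20·log₁₀(37.9/3.1) = 80.2 − 21.75 = 58.45 dB.
air handling unit: 71.4 − 20·log₁₀(21.7/1.8) = 71.4 − 21.62 = 49.78 dB.
Σ 10^(L/10) = 7.341e+06 → L_total = 10·log₁₀(7.341e+06) = 68.66 dB.

69 dB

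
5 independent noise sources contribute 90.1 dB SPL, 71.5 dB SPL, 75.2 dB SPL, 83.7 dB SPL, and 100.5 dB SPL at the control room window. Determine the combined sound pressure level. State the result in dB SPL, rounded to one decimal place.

Incoherent sources combine by intensity addition: L_total = 10·log₁₀(Σ 10^(L_i/10)).
Σ 10^(L/10) = 10^(90.1/10) + 10^(71.5/10) + 10^(75.2/10) + 10^(83.7/10) + 10^(100.5/10) = 1.253e+10.
L_total = 10·log₁₀(1.253e+10) = 100.98 dB SPL.

101.0 dB SPL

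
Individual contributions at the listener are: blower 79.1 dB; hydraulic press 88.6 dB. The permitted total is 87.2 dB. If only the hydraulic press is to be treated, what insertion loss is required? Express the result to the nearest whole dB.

Everything except the hydraulic press sums to 10^(79.1/10) = 8.128e+07 in linear terms, 79.10 dB.
The limit corresponds to 10^(87.2/10) = 5.248e+08; subtracting the fixed part leaves 4.435e+08 for the hydraulic press, i.e. 86.47 dB.
Required insertion loss = 88.6 − 86.47 = 2.13 dB.

2 dB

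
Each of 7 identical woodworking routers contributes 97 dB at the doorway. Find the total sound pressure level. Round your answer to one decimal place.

With 7 equal, uncorrelated contributions the intensity is 7× that of one unit, giving a rise of 10·log₁₀ 7.
L_total = 97 + 10·log₁₀(7) = 97 + 8.451 = 105.45 dB.

105.5 dB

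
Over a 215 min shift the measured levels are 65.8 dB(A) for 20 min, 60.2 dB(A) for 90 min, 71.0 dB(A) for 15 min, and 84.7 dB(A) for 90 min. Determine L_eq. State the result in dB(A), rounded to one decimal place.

81.0 dB(A)

Weight each interval's intensity by its duration and average over T = 215 min:
Σ tᵢ·10^(Lᵢ/10) = 20·10^(65.8/10) + 90·10^(60.2/10) + 15·10^(71.0/10) + 90·10^(84.7/10) = 2.692e+10.
L_eq = 10·log₁₀(2.692e+10/215) = 80.98 dB(A).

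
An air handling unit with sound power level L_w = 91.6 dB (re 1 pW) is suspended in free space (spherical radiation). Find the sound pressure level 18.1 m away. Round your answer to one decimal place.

The power spreads over a sphere of area 4π·r², so L_p = L_w − 10·log₁₀(4π·r²).
4π·r² = 4117 m², 10·log₁₀ of that is 36.146 dB.
L_p = 91.6 − 36.146 = 55.45 dB.

55.5 dB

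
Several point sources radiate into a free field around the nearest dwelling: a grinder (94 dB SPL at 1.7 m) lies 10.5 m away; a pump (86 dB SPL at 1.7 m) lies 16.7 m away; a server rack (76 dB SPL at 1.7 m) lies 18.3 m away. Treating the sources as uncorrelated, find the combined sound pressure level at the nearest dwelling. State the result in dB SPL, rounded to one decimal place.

78.5 dB SPL

First find each source's level at the receiver (point-source: −20·log₁₀(r/r_ref)), then combine on an intensity basis.
grinder: 94 − 20·log₁₀(10.5/1.7) = 94 − 15.81 = 78.19 dB SPL.
pump: 86 − 20·log₁₀(16.7/1.7) = 86 − 19.85 = 66.15 dB SPL.
server rack: 76 − 20·log₁₀(18.3/1.7) = 76 − 20.64 = 55.36 dB SPL.
Σ 10^(L/10) = 7.031e+07 → L_total = 10·log₁₀(7.031e+07) = 78.47 dB SPL.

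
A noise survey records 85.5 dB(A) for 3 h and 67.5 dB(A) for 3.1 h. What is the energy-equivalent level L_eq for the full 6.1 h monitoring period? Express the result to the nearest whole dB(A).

L_eq = 10·log₁₀[(1/T)·Σ tᵢ·10^(Lᵢ/10)] with T = 6.1 h.
Σ tᵢ·10^(Lᵢ/10) = 3·10^(85.5/10) + 3.1·10^(67.5/10) = 1.082e+09.
L_eq = 10·log₁₀(1.082e+09/6.1) = 82.49 dB(A).

82 dB(A)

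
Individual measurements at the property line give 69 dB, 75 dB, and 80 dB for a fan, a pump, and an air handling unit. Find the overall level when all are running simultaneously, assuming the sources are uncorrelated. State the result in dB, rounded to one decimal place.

81.4 dB

Incoherent sources combine by intensity addition: L_total = 10·log₁₀(Σ 10^(L_i/10)).
Σ 10^(L/10) = 10^(69/10) + 10^(75/10) + 10^(80/10) = 1.396e+08.
L_total = 10·log₁₀(1.396e+08) = 81.45 dB.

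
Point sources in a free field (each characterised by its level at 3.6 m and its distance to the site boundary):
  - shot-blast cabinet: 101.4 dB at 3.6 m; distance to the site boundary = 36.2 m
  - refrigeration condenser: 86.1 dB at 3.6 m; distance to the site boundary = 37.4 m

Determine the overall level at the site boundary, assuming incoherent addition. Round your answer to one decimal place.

First find each source's level at the receiver (point-source: −20·log₁₀(r/r_ref)), then combine on an intensity basis.
shot-blast cabinet: 101.4 − 20·log₁₀(36.2/3.6) = 101.4 − 20.05 = 81.35 dB.
refrigeration condenser: 86.1 − 20·log₁₀(37.4/3.6) = 86.1 − 20.33 = 65.77 dB.
Σ 10^(L/10) = 1.403e+08 → L_total = 10·log₁₀(1.403e+08) = 81.47 dB.

81.5 dB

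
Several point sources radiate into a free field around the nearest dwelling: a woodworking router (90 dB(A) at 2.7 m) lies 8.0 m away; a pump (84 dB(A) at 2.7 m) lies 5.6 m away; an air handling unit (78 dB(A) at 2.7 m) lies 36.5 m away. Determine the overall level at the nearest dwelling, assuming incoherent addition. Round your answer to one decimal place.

Propagate each source to the receiver with L = L_ref − 20·log₁₀(r/r_ref), then add intensities.
woodworking router: 90 − 20·log₁₀(8.0/2.7) = 90 − 9.43 = 80.57 dB(A).
pump: 84 − 20·log₁₀(5.6/2.7) = 84 − 6.34 = 77.66 dB(A).
air handling unit: 78 − 20·log₁₀(36.5/2.7) = 78 − 22.62 = 55.38 dB(A).
Σ 10^(L/10) = 1.726e+08 → L_total = 10·log₁₀(1.726e+08) = 82.37 dB(A).

82.4 dB(A)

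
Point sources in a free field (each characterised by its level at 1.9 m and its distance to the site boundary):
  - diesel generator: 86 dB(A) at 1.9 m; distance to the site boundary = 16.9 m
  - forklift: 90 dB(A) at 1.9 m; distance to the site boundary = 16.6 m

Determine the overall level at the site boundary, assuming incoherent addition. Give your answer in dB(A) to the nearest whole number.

Propagate each source to the receiver with L = L_ref − 20·log₁₀(r/r_ref), then add intensities.
diesel generator: 86 − 20·log₁₀(16.9/1.9) = 86 − 18.98 = 67.02 dB(A).
forklift: 90 − 20·log₁₀(16.6/1.9) = 90 − 18.83 = 71.17 dB(A).
Σ 10^(L/10) = 1.813e+07 → L_total = 10·log₁₀(1.813e+07) = 72.58 dB(A).

73 dB(A)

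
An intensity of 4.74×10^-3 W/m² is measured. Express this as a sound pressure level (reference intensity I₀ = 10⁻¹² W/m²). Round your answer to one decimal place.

L = 10·log₁₀(I/I₀) = 10·log₁₀(4.74×10^-3/10⁻¹²) = 10·log₁₀(4.74×10^9).
L = 10·(0.6758 + 9) = 96.76 dB.

96.8 dB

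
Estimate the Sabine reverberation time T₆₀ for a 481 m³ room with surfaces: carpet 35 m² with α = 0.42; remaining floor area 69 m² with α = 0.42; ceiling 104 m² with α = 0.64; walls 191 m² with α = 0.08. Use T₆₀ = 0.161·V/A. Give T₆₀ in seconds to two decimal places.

0.62 s

Summing Sᵢαᵢ: 35·0.42 + 69·0.42 + 104·0.64 + 191·0.08 = 125.52 m².
T₆₀ = 0.161·V/A = 0.161·481/125.52 = 0.617 s.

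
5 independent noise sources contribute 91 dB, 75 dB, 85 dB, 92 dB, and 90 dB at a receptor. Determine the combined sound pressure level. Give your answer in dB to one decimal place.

96.2 dB

For uncorrelated sources the intensities add, so convert each level to linear form, sum, and take 10·log₁₀ of the total.
Σ 10^(L/10) = 10^(91/10) + 10^(75/10) + 10^(85/10) + 10^(92/10) + 10^(90/10) = 4.192e+09.
L_total = 10·log₁₀(4.192e+09) = 96.22 dB.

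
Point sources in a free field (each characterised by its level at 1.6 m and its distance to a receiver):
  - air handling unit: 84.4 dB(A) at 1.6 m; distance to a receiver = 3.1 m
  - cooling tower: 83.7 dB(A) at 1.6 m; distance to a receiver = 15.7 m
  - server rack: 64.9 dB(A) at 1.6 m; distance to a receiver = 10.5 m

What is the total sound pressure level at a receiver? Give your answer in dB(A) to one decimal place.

78.8 dB(A)

Propagate each source to the receiver with L = L_ref − 20·log₁₀(r/r_ref), then add intensities.
air handling unit: 84.4 − 20·log₁₀(3.1/1.6) = 84.4 − 5.74 = 78.66 dB(A).
cooling tower: 83.7 − 20·log₁₀(15.7/1.6) = 83.7 − 19.84 = 63.86 dB(A).
server rack: 64.9 − 20·log₁₀(10.5/1.6) = 64.9 − 16.34 = 48.56 dB(A).
Σ 10^(L/10) = 7.588e+07 → L_total = 10·log₁₀(7.588e+07) = 78.80 dB(A).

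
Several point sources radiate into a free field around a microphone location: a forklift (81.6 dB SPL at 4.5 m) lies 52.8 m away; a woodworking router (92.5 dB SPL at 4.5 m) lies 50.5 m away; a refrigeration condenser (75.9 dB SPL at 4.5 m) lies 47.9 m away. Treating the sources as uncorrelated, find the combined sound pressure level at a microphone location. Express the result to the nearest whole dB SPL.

72 dB SPL

Apply inverse-square spreading to bring every level to the receiver, then sum 10^(L/10).
forklift: 81.6 − 20·log₁₀(52.8/4.5) = 81.6 − 21.39 = 60.21 dB SPL.
woodworking router: 92.5 − 20·log₁₀(50.5/4.5) = 92.5 − 21.00 = 71.50 dB SPL.
refrigeration condenser: 75.9 − 20·log₁₀(47.9/4.5) = 75.9 − 20.54 = 55.36 dB SPL.
Σ 10^(L/10) = 1.551e+07 → L_total = 10·log₁₀(1.551e+07) = 71.91 dB SPL.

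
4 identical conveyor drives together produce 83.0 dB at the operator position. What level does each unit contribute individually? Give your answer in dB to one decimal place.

77.0 dB

Dividing the total intensity by 4 lowers the level by 10·log₁₀ 4 = 6.021 dB: L₁ = 83.0 − 6.021.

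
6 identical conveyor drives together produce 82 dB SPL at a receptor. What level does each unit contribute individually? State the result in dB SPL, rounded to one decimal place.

6 equal contributions raise the level by 10·log₁₀ 6 = 7.782 dB, so each unit alone gives 82 − 7.782.

74.2 dB SPL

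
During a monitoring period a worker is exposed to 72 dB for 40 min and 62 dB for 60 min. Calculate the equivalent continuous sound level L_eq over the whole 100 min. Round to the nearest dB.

69 dB

Weight each interval's intensity by its duration and average over T = 100 min:
Σ tᵢ·10^(Lᵢ/10) = 40·10^(72/10) + 60·10^(62/10) = 7.291e+08.
L_eq = 10·log₁₀(7.291e+08/100) = 68.63 dB.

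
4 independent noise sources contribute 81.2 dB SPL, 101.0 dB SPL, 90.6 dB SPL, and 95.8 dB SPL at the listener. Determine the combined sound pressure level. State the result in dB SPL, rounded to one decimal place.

Incoherent sources combine by intensity addition: L_total = 10·log₁₀(Σ 10^(L_i/10)).
Σ 10^(L/10) = 10^(81.2/10) + 10^(101.0/10) + 10^(90.6/10) + 10^(95.8/10) = 1.767e+10.
L_total = 10·log₁₀(1.767e+10) = 102.47 dB SPL.

102.5 dB SPL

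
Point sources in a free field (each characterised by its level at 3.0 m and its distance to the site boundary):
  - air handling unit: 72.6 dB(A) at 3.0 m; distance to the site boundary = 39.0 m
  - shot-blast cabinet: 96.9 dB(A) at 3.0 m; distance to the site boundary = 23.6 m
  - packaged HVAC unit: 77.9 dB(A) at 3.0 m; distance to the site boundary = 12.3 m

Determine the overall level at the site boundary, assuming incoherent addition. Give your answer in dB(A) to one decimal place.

Apply inverse-square spreading to bring every level to the receiver, then sum 10^(L/10).
air handling unit: 72.6 − 20·log₁₀(39.0/3.0) = 72.6 − 22.28 = 50.32 dB(A).
shot-blast cabinet: 96.9 − 20·log₁₀(23.6/3.0) = 96.9 − 17.92 = 78.98 dB(A).
packaged HVAC unit: 77.9 − 20·log₁₀(12.3/3.0) = 77.9 − 12.26 = 65.64 dB(A).
Σ 10^(L/10) = 8.292e+07 → L_total = 10·log₁₀(8.292e+07) = 79.19 dB(A).

79.2 dB(A)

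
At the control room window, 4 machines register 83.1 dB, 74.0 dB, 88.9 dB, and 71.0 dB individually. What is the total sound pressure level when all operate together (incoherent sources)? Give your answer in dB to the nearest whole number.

90 dB

For uncorrelated sources the intensities add, so convert each level to linear form, sum, and take 10·log₁₀ of the total.
Σ 10^(L/10) = 10^(83.1/10) + 10^(74.0/10) + 10^(88.9/10) + 10^(71.0/10) = 1.018e+09.
L_total = 10·log₁₀(1.018e+09) = 90.08 dB.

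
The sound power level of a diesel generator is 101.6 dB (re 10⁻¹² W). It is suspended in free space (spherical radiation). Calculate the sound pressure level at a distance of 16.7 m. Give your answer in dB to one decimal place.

L_p = L_w − 10·log₁₀(4π·r²) with r = 16.7 m.
4π·r² = 3505 m², 10·log₁₀ of that is 35.446 dB.
L_p = 101.6 − 35.446 = 66.15 dB.

66.2 dB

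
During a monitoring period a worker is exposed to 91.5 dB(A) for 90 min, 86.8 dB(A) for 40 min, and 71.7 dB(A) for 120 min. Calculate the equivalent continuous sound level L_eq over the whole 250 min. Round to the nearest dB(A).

88 dB(A)

The energy average is taken in the linear domain: L_eq = 10·log₁₀[(Σ tᵢ·10^(Lᵢ/10))/T], T = 250 min.
Σ tᵢ·10^(Lᵢ/10) = 90·10^(91.5/10) + 40·10^(86.8/10) + 120·10^(71.7/10) = 1.480e+11.
L_eq = 10·log₁₀(1.480e+11/250) = 87.72 dB(A).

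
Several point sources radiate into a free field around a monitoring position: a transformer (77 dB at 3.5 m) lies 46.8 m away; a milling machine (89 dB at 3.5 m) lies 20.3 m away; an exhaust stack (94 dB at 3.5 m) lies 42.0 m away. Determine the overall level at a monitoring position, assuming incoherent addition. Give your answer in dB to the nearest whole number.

76 dB

First find each source's level at the receiver (point-source: −20·log₁₀(r/r_ref)), then combine on an intensity basis.
transformer: 77 − 20·log₁₀(46.8/3.5) = 77 − 22.52 = 54.48 dB.
milling machine: 89 − 20·log₁₀(20.3/3.5) = 89 − 15.27 = 73.73 dB.
exhaust stack: 94 − 20·log₁₀(42.0/3.5) = 94 − 21.58 = 72.42 dB.
Σ 10^(L/10) = 4.134e+07 → L_total = 10·log₁₀(4.134e+07) = 76.16 dB.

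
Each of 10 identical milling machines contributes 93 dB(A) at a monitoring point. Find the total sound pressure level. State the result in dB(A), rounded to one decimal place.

N identical incoherent sources raise the level by 10·log₁₀ N.
L_total = 93 + 10·log₁₀(10) = 93 + 10.000 = 103.00 dB(A).

103.0 dB(A)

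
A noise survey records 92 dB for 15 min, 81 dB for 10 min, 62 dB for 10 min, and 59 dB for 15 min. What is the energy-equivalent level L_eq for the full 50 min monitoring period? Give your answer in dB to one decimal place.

The energy average is taken in the linear domain: L_eq = 10·log₁₀[(Σ tᵢ·10^(Lᵢ/10))/T], T = 50 min.
Σ tᵢ·10^(Lᵢ/10) = 15·10^(92/10) + 10·10^(81/10) + 10·10^(62/10) + 15·10^(59/10) = 2.506e+10.
L_eq = 10·log₁₀(2.506e+10/50) = 87.00 dB.

87.0 dB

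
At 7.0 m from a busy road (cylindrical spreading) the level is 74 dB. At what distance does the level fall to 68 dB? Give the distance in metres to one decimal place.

27.9 m

The 6.0 dB drop corresponds to a distance ratio of 10^(6.0/10) for a line source.
r₂ = 7.0·10^((74−68)/10) = 7.0·10^(6.0/10) = 27.87 m.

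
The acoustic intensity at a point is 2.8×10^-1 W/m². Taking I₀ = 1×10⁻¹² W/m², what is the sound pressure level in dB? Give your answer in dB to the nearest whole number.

114 dB

L = 10·log₁₀(I/I₀) = 10·log₁₀(2.8×10^-1/10⁻¹²) = 10·log₁₀(2.8×10^11).
L = 10·(0.4472 + 11) = 114.47 dB.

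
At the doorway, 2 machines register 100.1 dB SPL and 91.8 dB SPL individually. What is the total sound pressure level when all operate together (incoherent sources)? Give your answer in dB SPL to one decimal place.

100.7 dB SPL

Incoherent sources combine by intensity addition: L_total = 10·log₁₀(Σ 10^(L_i/10)).
Σ 10^(L/10) = 10^(100.1/10) + 10^(91.8/10) = 1.175e+10.
L_total = 10·log₁₀(1.175e+10) = 100.70 dB SPL.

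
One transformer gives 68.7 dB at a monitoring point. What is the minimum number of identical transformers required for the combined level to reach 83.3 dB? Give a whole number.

29

The shortfall is 83.3 − 68.7 = 14.6 dB, and N units add 10·log₁₀ N, so need 10·log₁₀ N ≥ 14.6.
N ≥ 10^(14.6/10) = 28.840, so N = 29.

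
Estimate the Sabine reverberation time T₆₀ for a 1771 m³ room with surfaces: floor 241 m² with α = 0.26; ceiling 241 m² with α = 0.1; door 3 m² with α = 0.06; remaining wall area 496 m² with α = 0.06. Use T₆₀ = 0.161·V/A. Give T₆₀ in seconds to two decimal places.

A = Σ Sᵢαᵢ = 241·0.26 + 241·0.1 + 3·0.06 + 496·0.06 = 116.70 m².
T₆₀ = 0.161 × 1771 / 116.70 = 2.443 s.

2.44 s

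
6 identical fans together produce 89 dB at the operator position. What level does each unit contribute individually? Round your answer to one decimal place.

Dividing the total intensity by 6 lowers the level by 10·log₁₀ 6 = 7.782 dB: L₁ = 89 − 7.782.

81.2 dB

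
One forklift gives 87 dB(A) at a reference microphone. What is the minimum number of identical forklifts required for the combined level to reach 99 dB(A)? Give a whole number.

The shortfall is 99 − 87 = 12.0 dB, and N units add 10·log₁₀ N, so need 10·log₁₀ N ≥ 12.0.
N ≥ 10^(12.0/10) = 15.849, so N = 16.

16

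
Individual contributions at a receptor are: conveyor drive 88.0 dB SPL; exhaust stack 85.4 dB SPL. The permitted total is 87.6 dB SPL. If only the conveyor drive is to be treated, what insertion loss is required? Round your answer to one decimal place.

4.4 dB

The untreated sources together contribute 10^(85.4/10) = 3.467e+08, i.e. 85.40 dB SPL.
To meet 87.6 dB SPL overall, the treated conveyor drive may contribute at most 10^(87.6/10) − 3.467e+08 = 2.287e+08, i.e. 83.59 dB SPL.
Required insertion loss = 88.0 − 83.59 = 4.41 dB.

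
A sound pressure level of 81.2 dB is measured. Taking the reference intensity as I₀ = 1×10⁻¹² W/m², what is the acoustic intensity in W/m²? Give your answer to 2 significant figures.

0.00013 W/m²

I = I₀·10^(L/10) = 10⁻¹² × 10^(81.2/10) = 10^(-3.880).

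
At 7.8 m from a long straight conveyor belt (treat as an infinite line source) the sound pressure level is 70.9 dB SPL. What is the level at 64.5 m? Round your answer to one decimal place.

61.7 dB SPL

Line-source attenuation: ΔL = 10·log₁₀(r₂/r₁) = 10·log₁₀(64.5/7.8) = 9.175 dB.
L₂ = 70.9 − 10·log₁₀(64.5/7.8) = 70.9 − 9.175 = 61.73 dB SPL.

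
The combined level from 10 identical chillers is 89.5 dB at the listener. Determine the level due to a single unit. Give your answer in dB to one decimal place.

10 equal contributions raise the level by 10·log₁₀ 10 = 10.000 dB, so each unit alone gives 89.5 − 10.000.

79.5 dB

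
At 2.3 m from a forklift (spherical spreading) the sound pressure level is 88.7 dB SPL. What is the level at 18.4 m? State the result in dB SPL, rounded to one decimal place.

70.6 dB SPL

Spherical spreading from a point source gives a 20·log₁₀(r₂/r₁) drop.
L₂ = 88.7 − 20·log₁₀(18.4/2.3) = 88.7 − 18.062 = 70.64 dB SPL.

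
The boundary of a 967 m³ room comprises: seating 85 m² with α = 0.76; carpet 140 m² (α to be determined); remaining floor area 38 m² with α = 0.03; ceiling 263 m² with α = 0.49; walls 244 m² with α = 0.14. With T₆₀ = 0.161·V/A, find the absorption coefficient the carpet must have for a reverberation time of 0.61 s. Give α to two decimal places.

Required total absorption A = 0.161·967/0.61 = 255.22 m².
Absorption from the other surfaces = 85·0.76 + 38·0.03 + 263·0.49 + 244·0.14 = 228.77 m², so the carpet must supply 26.45 m² over 140 m².
α = 26.45/140 = 0.189.

0.19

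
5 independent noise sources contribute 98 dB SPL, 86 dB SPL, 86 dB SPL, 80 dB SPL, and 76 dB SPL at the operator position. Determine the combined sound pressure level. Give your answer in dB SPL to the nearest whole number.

99 dB SPL

For uncorrelated sources the intensities add, so convert each level to linear form, sum, and take 10·log₁₀ of the total.
Σ 10^(L/10) = 10^(98/10) + 10^(86/10) + 10^(86/10) + 10^(80/10) + 10^(76/10) = 7.246e+09.
L_total = 10·log₁₀(7.246e+09) = 98.60 dB SPL.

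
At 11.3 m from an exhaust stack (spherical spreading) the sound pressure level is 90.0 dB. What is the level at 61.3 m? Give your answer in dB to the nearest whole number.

75 dB

Spherical spreading from a point source gives a 20·log₁₀(r₂/r₁) drop.
L₂ = 90.0 − 20·log₁₀(61.3/11.3) = 90.0 − 14.688 = 75.31 dB.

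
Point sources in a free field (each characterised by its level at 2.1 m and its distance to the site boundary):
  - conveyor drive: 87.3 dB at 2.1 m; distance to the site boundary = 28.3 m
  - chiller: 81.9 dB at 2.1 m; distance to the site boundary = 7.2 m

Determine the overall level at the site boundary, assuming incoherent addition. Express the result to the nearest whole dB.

Propagate each source to the receiver with L = L_ref − 20·log₁₀(r/r_ref), then add intensities.
conveyor drive: 87.3 − 20·log₁₀(28.3/2.1) = 87.3 − 22.59 = 64.71 dB.
chiller: 81.9 − 20·log₁₀(7.2/2.1) = 81.9 − 10.70 = 71.20 dB.
Σ 10^(L/10) = 1.613e+07 → L_total = 10·log₁₀(1.613e+07) = 72.08 dB.

72 dB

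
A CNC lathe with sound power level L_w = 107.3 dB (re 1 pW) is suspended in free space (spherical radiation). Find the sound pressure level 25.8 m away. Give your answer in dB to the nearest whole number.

68 dB

L_p = L_w − 10·log₁₀(4π·r²) with r = 25.8 m.
4π·r² = 8365 m², 10·log₁₀ of that is 39.224 dB.
L_p = 107.3 − 39.224 = 68.08 dB.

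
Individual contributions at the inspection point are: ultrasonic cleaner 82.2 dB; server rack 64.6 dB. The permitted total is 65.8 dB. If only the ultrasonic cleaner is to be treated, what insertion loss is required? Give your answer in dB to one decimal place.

22.6 dB

The untreated sources together contribute 10^(64.6/10) = 2.884e+06, i.e. 64.60 dB.
The limit corresponds to 10^(65.8/10) = 3.802e+06; subtracting the fixed part leaves 9.179e+05 for the ultrasonic cleaner, i.e. 59.63 dB.
So the ultrasonic cleaner must be reduced from 82.2 to 59.63 dB: IL = 22.57 dB.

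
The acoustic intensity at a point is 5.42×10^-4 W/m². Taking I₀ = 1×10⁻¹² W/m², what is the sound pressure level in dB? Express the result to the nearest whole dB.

Dividing by I₀ shifts the exponent by 12: I/I₀ = 5.42×10^8.
L = 10·(0.7340 + 8) = 87.34 dB.

87 dB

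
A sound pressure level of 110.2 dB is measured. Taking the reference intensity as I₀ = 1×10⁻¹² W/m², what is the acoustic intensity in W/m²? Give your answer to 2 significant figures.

I = I₀·10^(L/10) = 10⁻¹² × 10^(110.2/10) = 10^(-0.980).

0.10 W/m²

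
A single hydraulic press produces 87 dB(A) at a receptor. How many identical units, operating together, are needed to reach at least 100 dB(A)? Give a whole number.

20

N identical sources give L₁ + 10·log₁₀ N, so require 10·log₁₀ N ≥ 100 − 87 = 13.0 dB.
N ≥ 10^(13.0/10) = 19.953, so N = 20.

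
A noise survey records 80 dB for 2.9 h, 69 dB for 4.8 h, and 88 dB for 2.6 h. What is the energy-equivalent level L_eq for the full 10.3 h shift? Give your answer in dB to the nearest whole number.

83 dB

Weight each interval's intensity by its duration and average over T = 10.3 h:
Σ tᵢ·10^(Lᵢ/10) = 2.9·10^(80/10) + 4.8·10^(69/10) + 2.6·10^(88/10) = 1.969e+09.
L_eq = 10·log₁₀(1.969e+09/10.3) = 82.81 dB.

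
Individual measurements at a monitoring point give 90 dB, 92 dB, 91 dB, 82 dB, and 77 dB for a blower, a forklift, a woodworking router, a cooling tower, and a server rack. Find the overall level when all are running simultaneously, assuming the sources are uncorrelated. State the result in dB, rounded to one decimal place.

Incoherent sources combine by intensity addition: L_total = 10·log₁₀(Σ 10^(L_i/10)).
Σ 10^(L/10) = 10^(90/10) + 10^(92/10) + 10^(91/10) + 10^(82/10) + 10^(77/10) = 4.052e+09.
L_total = 10·log₁₀(4.052e+09) = 96.08 dB.

96.1 dB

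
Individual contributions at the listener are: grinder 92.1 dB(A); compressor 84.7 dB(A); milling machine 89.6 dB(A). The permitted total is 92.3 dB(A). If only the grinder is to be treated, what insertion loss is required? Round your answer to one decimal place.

5.2 dB

The untreated sources together contribute 10^(84.7/10) + 10^(89.6/10) = 1.207e+09, i.e. 90.82 dB(A).
The limit corresponds to 10^(92.3/10) = 1.698e+09; subtracting the fixed part leaves 4.911e+08 for the grinder, i.e. 86.91 dB(A).
Required insertion loss = 92.1 − 86.91 = 5.19 dB.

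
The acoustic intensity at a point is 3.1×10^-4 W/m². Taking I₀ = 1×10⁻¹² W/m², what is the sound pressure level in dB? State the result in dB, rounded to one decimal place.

84.9 dB

I/I₀ = 3.1×10^-4/10⁻¹² = 3.1×10^8, and L = 10·log₁₀(I/I₀).
L = 10·(0.4914 + 8) = 84.91 dB.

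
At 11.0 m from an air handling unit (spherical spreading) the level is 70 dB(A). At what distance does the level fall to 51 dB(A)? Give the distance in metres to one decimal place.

98.0 m

The 19.0 dB drop corresponds to a distance ratio of 10^(19.0/20) for a point source.
r₂ = 11.0·10^((70−51)/20) = 11.0·10^(19.0/20) = 98.04 m.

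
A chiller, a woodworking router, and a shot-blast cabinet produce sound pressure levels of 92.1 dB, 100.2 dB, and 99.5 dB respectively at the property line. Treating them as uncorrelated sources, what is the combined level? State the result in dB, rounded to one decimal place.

103.2 dB

Incoherent sources combine by intensity addition: L_total = 10·log₁₀(Σ 10^(L_i/10)).
Σ 10^(L/10) = 10^(92.1/10) + 10^(100.2/10) + 10^(99.5/10) = 2.101e+10.
L_total = 10·log₁₀(2.101e+10) = 103.22 dB.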